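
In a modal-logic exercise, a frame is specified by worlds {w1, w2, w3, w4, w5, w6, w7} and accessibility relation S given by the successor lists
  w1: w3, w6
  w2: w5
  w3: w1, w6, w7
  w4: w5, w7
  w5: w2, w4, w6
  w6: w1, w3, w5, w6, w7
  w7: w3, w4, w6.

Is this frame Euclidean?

No

Euclidean: no — w3 S w1 and w3 S w7, but not w1 S w7.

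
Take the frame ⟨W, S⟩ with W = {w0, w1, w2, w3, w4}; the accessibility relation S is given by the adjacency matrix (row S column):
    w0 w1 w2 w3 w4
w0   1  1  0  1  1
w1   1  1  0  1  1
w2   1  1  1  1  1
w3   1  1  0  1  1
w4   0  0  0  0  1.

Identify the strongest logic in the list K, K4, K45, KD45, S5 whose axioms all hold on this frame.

K4

Transitive (axiom 4): yes — every two-step S-path is closed by a direct edge.
Euclidean (axiom 5): no — w0 S w4 and w0 S w1, but not w4 S w1.
Serial (axiom D): yes — every world has a successor (e.g. w0 S w0).
Reflexive (axiom T): yes — every world is S-related to itself.
So F validates K, K4; K45 would additionally require S to be Euclidean. The strongest is K4.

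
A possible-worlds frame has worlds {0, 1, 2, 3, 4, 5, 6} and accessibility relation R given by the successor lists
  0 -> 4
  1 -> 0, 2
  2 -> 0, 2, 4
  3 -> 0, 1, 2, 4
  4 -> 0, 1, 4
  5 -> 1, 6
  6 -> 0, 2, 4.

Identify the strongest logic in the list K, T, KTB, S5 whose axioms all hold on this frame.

K

Reflexive (axiom T): no — 0 is not related to itself.
Symmetric (axiom B): no — 1 R 0 but not 0 R 1.
Euclidean (axiom 5): no — 1 R 0 and 1 R 2, but not 0 R 2.
So F validates K; T would additionally require R to be reflexive. The strongest is K.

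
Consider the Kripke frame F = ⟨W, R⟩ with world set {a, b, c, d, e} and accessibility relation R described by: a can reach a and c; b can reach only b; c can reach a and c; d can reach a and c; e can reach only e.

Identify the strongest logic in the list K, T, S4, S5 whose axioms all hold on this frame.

K

Reflexive (axiom T): no — d is not related to itself.
Transitive (axiom 4): yes — every two-step R-path is closed by a direct edge.
Euclidean (axiom 5): yes — any two successors of a common world are R-related.
So F validates K; T would additionally require R to be reflexive. The strongest is K.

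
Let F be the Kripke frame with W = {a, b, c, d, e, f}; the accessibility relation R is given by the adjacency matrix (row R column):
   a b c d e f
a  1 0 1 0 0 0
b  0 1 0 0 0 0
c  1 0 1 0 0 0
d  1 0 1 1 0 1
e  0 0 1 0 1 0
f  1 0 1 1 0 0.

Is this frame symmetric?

No

Symmetric: no — d R a but not a R d.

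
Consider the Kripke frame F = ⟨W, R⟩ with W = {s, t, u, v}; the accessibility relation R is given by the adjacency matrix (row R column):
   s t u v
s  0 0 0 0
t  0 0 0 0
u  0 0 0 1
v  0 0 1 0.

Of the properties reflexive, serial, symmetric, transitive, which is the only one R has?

Reflexive: no — s is not related to itself.
Serial: no — s has no R-successor.
Symmetric: yes — every pair in R has its reverse in R.
Transitive: no — u R v and v R u, but not u R u.
Only symmetric holds.

symmetric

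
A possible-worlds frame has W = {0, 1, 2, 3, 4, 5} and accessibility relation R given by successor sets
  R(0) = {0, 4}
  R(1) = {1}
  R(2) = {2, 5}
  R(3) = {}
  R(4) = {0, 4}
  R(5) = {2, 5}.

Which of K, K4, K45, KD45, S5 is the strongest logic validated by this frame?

Transitive (axiom 4): yes — every two-step R-path is closed by a direct edge.
Euclidean (axiom 5): yes — any two successors of a common world are R-related.
Serial (axiom D): no — 3 has no R-successor.
Reflexive (axiom T): no — 3 is not related to itself.
So F validates K, K4, K45; KD45 would additionally require R to be serial. The strongest is K45.

K45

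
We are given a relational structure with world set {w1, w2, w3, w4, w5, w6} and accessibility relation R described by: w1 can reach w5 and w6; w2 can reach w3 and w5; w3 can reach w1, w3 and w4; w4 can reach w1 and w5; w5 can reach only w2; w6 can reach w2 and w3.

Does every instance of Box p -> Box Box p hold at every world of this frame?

The schema 4 characterises exactly the transitive frames.
Transitive: no — w1 R w5 and w5 R w2, but not w1 R w2.

No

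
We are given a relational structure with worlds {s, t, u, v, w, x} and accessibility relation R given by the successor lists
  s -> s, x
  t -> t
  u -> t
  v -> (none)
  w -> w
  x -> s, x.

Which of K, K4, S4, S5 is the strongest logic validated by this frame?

K4

Transitive (axiom 4): yes — every two-step R-path is closed by a direct edge.
Reflexive (axiom T): no — u is not related to itself.
Euclidean (axiom 5): yes — any two successors of a common world are R-related.
So F validates K, K4; S4 would additionally require R to be reflexive. The strongest is K4.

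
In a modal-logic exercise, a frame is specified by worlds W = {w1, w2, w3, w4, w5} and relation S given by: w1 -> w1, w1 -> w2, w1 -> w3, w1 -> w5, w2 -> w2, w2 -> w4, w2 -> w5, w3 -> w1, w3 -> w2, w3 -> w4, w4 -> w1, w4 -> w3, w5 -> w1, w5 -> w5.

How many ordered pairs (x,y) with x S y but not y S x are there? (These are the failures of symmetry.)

5

Enumerating: (w1,w2), (w2,w4), (w2,w5), (w3,w2), (w4,w1).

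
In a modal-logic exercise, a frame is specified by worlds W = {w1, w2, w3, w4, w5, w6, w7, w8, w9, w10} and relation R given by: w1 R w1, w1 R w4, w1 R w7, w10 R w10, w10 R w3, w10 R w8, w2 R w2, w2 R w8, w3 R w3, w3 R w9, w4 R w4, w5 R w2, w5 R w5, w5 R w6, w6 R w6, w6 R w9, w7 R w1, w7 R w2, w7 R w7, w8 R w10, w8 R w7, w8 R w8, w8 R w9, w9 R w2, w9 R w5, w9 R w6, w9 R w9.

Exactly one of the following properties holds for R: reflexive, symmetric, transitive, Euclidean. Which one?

Reflexive: yes — every world is R-related to itself.
Symmetric: no — w1 R w4 but not w4 R w1.
Transitive: no — w1 R w7 and w7 R w2, but not w1 R w2.
Euclidean: no — w1 R w4 and w1 R w7, but not w4 R w7.
Only reflexive holds.

reflexive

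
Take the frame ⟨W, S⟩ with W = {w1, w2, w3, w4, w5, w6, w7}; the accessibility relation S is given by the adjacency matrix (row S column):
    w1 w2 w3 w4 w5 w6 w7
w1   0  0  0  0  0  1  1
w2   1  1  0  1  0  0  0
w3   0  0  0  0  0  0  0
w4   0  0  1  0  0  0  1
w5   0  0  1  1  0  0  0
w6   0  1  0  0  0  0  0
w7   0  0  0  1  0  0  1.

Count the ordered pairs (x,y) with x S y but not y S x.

8

Enumerating: (w1,w6), (w1,w7), (w2,w1), (w2,w4), (w4,w3), (w5,w3), (w5,w4), (w6,w2).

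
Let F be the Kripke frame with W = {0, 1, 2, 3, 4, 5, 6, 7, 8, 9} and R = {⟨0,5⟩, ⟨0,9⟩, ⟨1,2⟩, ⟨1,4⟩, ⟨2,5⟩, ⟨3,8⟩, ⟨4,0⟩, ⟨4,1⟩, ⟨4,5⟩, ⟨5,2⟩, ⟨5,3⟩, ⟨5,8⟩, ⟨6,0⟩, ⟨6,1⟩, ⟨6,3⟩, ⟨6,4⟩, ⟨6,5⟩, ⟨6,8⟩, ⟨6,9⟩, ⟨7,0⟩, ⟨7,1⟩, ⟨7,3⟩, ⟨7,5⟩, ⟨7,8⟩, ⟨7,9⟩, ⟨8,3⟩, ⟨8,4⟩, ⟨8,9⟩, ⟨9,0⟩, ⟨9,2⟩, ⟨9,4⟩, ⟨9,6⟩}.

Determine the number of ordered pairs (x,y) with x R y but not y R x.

22

Enumerating: (0,5), (1,2), (4,0), (4,5), (5,3), (5,8), (6,0), (6,1), (6,3), (6,4), (6,5), (6,8), … and 10 more.
Total: 22.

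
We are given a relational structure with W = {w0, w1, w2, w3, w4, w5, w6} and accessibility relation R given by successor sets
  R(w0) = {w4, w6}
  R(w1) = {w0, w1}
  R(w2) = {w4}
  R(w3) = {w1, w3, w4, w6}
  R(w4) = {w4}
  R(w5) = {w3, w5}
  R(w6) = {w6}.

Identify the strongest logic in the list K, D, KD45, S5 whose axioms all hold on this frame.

Serial (axiom D): yes — every world has a successor (e.g. w0 R w4).
Euclidean (axiom 5): no — w0 R w4 and w0 R w6, but not w4 R w6.
Transitive (axiom 4): no — w1 R w0 and w0 R w4, but not w1 R w4.
Reflexive (axiom T): no — w0 is not related to itself.
So F validates K, D; KD45 would additionally require R to be Euclidean and transitive. The strongest is D.

D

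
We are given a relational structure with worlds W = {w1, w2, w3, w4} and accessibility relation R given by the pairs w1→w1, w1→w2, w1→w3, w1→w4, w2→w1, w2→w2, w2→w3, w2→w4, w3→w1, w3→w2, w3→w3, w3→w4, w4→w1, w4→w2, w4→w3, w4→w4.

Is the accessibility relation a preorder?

Reflexive: yes — every world is R-related to itself.
Transitive: yes — every two-step R-path is closed by a direct edge.
So R is a preorder.

Yes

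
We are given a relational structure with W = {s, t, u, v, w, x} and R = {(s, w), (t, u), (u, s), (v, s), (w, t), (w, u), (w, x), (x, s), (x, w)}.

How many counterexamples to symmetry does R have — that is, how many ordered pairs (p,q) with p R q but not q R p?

Enumerating: (s,w), (t,u), (u,s), (v,s), (w,t), (w,u), (x,s).

7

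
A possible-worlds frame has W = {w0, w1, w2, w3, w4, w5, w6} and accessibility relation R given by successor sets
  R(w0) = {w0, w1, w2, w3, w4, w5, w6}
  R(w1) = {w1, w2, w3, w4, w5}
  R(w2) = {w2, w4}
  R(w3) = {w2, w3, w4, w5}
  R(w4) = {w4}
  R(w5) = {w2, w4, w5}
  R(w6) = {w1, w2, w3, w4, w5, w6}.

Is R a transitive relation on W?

Transitive: yes — every two-step R-path is closed by a direct edge.

Yes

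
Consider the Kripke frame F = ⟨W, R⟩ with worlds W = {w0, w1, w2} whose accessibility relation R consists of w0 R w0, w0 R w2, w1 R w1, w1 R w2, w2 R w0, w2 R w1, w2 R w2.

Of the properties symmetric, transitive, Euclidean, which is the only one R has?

Symmetric: yes — every pair in R has its reverse in R.
Transitive: no — w0 R w2 and w2 R w1, but not w0 R w1.
Euclidean: no — w2 R w0 and w2 R w1, but not w0 R w1.
Only symmetric holds.

symmetric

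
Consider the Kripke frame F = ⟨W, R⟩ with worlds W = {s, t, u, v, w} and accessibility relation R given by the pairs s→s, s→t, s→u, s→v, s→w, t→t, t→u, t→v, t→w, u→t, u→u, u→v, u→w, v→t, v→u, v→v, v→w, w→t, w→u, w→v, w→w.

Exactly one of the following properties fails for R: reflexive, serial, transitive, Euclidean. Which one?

Euclidean

Reflexive: yes — every world is R-related to itself.
Serial: yes — every world has a successor (e.g. s R s).
Transitive: yes — every two-step R-path is closed by a direct edge.
Euclidean: no — s R t and s R s, but not t R s.
Only Euclidean fails.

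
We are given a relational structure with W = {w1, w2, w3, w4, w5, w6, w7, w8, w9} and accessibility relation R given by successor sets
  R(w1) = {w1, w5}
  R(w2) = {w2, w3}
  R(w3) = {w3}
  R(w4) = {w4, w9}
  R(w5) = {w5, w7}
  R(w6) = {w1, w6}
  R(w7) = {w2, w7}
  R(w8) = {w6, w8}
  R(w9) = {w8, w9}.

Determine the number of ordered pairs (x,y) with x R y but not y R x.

Enumerating: (w1,w5), (w2,w3), (w4,w9), (w5,w7), (w6,w1), (w7,w2), (w8,w6), (w9,w8).

8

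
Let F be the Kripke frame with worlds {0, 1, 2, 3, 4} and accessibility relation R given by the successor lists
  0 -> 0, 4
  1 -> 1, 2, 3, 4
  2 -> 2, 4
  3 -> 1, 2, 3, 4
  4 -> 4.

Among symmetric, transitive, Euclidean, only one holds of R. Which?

Symmetric: no — 0 R 4 but not 4 R 0.
Transitive: yes — every two-step R-path is closed by a direct edge.
Euclidean: no — 1 R 2 and 1 R 3, but not 2 R 3.
Only transitive holds.

transitive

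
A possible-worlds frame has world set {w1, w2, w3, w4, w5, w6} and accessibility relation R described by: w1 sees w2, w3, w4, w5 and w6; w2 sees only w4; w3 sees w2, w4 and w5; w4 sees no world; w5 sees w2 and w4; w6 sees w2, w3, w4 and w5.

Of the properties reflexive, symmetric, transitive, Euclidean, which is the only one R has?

Reflexive: no — w1 is not related to itself.
Symmetric: no — w1 R w2 but not w2 R w1.
Transitive: yes — every two-step R-path is closed by a direct edge.
Euclidean: no — w1 R w2 and w1 R w3, but not w2 R w3.
Only transitive holds.

transitive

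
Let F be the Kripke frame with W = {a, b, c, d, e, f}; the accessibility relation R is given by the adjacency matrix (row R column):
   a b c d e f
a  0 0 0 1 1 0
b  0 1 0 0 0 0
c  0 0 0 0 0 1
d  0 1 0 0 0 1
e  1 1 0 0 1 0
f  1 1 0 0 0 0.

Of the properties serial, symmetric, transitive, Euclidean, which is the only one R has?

Serial: yes — every world has a successor (e.g. a R d).
Symmetric: no — a R d but not d R a.
Transitive: no — a R d and d R b, but not a R b.
Euclidean: no — a R d and a R e, but not d R e.
Only serial holds.

serial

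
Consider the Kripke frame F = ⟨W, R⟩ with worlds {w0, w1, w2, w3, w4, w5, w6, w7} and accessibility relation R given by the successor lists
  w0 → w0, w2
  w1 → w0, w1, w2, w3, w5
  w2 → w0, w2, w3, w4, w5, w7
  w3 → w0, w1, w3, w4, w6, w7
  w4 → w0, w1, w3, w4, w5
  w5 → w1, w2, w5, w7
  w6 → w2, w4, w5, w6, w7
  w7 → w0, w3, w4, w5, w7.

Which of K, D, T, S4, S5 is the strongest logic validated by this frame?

T

Serial (axiom D): yes — every world has a successor (e.g. w0 R w0).
Reflexive (axiom T): yes — every world is R-related to itself.
Transitive (axiom 4): no — w0 R w2 and w2 R w3, but not w0 R w3.
Euclidean (axiom 5): no — w1 R w0 and w1 R w3, but not w0 R w3.
So F validates K, D, T; S4 would additionally require R to be transitive. The strongest is T.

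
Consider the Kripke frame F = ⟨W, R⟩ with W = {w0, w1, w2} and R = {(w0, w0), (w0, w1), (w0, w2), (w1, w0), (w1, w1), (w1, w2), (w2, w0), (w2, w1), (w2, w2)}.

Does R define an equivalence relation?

Yes

Reflexive: yes — every world is R-related to itself.
Symmetric: yes — every pair in R has its reverse in R.
Transitive: yes — every two-step R-path is closed by a direct edge.
So R is an equivalence relation.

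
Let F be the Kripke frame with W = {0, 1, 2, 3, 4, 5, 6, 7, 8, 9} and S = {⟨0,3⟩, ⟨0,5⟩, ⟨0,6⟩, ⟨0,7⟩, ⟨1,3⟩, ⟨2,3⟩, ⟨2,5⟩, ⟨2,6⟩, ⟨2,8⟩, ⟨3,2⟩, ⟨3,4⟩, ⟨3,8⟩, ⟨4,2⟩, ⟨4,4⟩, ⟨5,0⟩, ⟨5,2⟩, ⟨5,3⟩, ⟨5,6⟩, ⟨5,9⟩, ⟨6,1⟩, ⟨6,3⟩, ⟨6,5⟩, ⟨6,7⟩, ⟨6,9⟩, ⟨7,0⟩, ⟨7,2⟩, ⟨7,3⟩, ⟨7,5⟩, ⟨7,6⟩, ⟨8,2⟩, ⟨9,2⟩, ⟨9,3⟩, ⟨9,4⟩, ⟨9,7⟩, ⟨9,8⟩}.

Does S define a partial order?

Reflexive: no — 0 is not related to itself.
Transitive: no — 0 S 3 and 3 S 2, but not 0 S 2.
Antisymmetric: no — 0 S 5 and 5 S 0 with 0 ≠ 5.
So S is not a partial order.

No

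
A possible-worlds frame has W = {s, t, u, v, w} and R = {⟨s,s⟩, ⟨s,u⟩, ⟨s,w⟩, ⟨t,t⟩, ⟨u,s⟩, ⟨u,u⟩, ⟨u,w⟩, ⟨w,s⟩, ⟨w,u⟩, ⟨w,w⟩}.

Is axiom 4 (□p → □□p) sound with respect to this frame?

Yes

Axiom 4 corresponds to the accessibility relation being transitive.
Transitive: yes — every two-step R-path is closed by a direct edge.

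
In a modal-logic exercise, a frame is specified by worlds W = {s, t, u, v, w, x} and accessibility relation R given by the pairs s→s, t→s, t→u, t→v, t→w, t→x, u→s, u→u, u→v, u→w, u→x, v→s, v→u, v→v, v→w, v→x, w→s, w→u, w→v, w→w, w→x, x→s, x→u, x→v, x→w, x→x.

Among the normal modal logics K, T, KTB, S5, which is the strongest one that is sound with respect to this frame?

Reflexive (axiom T): no — t is not related to itself.
Symmetric (axiom B): no — t R s but not s R t.
Euclidean (axiom 5): no — t R s and t R u, but not s R u.
So F validates K; T would additionally require R to be reflexive. The strongest is K.

K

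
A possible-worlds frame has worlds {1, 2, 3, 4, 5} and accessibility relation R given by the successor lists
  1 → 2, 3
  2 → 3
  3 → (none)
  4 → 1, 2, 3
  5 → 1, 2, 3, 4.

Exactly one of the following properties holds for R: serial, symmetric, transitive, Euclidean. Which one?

Serial: no — 3 has no R-successor.
Symmetric: no — 1 R 2 but not 2 R 1.
Transitive: yes — every two-step R-path is closed by a direct edge.
Euclidean: no — 1 R 3 and 1 R 2, but not 3 R 2.
Only transitive holds.

transitive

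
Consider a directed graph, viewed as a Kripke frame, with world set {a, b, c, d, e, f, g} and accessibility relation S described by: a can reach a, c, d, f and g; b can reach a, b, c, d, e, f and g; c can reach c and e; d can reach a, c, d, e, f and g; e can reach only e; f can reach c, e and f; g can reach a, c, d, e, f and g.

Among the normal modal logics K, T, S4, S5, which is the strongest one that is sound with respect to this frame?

T

Reflexive (axiom T): yes — every world is S-related to itself.
Transitive (axiom 4): no — a S c and c S e, but not a S e.
Euclidean (axiom 5): no — a S c and a S d, but not c S d.
So F validates K, T; S4 would additionally require S to be transitive. The strongest is T.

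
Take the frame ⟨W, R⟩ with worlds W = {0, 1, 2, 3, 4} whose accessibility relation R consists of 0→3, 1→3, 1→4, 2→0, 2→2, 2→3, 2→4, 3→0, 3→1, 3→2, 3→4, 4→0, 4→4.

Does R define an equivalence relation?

No

Reflexive: no — 0 is not related to itself.
Symmetric: no — 1 R 4 but not 4 R 1.
Transitive: no — 0 R 3 and 3 R 1, but not 0 R 1.
So R is not an equivalence relation.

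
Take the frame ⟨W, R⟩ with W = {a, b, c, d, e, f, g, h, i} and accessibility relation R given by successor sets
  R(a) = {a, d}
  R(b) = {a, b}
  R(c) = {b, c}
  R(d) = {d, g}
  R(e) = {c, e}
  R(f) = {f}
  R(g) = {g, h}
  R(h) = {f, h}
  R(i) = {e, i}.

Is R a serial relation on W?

Serial: yes — every world has a successor (e.g. a R a).

Yes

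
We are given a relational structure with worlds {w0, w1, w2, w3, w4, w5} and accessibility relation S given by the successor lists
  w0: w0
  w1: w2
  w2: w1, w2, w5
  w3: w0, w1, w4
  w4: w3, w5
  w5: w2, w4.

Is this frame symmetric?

Symmetric: no — w3 S w0 but not w0 S w3.

No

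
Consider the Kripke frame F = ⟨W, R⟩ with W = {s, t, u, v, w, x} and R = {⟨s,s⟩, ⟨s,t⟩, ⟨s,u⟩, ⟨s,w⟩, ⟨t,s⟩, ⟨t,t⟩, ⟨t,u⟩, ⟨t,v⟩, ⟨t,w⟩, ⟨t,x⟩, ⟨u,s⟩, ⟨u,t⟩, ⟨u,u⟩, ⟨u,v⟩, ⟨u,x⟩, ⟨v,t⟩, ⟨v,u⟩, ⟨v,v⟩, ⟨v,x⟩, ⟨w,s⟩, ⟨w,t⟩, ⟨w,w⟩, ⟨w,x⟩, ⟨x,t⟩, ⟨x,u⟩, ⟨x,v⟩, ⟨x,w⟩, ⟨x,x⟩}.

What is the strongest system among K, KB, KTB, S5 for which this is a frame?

KTB

Symmetric (axiom B): yes — every pair in R has its reverse in R.
Reflexive (axiom T): yes — every world is R-related to itself.
Euclidean (axiom 5): no — s R u and s R w, but not u R w.
So F validates K, KB, KTB; S5 would additionally require R to be Euclidean. The strongest is KTB.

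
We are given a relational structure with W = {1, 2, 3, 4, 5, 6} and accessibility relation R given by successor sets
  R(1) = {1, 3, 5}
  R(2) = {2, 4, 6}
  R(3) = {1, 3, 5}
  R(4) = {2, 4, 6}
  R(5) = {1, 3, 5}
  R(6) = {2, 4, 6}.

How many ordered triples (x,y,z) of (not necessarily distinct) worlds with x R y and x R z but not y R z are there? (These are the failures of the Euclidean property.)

0

R is Euclidean; there are no such tuples.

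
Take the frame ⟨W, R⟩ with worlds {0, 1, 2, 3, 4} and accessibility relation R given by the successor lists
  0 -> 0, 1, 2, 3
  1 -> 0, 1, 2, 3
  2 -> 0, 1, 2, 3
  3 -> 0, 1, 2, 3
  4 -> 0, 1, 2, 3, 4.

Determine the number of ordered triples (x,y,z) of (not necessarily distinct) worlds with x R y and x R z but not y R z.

Enumerating: (4,0,4), (4,1,4), (4,2,4), (4,3,4).

4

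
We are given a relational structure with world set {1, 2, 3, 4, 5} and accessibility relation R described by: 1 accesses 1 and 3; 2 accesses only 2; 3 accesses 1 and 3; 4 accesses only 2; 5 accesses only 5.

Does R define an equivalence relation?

No

Reflexive: no — 4 is not related to itself.
Symmetric: no — 4 R 2 but not 2 R 4.
Transitive: yes — every two-step R-path is closed by a direct edge.
So R is not an equivalence relation.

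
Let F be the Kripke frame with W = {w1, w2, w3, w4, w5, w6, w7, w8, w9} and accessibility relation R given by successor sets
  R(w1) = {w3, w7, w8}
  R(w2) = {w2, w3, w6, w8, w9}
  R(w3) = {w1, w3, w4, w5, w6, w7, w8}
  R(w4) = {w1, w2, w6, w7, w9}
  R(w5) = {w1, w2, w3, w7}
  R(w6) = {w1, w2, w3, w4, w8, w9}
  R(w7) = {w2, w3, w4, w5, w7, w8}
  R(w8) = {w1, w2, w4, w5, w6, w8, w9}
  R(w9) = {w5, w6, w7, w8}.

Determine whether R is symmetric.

No

Symmetric: no — w1 R w7 but not w7 R w1.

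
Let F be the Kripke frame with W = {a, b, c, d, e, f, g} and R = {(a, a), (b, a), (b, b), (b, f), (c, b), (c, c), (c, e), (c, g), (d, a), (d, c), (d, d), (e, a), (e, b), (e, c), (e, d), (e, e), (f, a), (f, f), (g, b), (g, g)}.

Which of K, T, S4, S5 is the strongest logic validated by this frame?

T

Reflexive (axiom T): yes — every world is R-related to itself.
Transitive (axiom 4): no — c R b and b R a, but not c R a.
Euclidean (axiom 5): no — b R a and b R f, but not a R f.
So F validates K, T; S4 would additionally require R to be transitive. The strongest is T.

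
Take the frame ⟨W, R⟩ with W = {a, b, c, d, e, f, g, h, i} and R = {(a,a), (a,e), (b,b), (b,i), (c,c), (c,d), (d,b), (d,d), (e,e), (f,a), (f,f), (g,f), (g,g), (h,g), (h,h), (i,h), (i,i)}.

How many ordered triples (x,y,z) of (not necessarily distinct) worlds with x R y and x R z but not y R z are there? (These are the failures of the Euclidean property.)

8

Enumerating: (a,e,a), (b,i,b), (c,d,c), (d,b,d), (f,a,f), (g,f,g), (h,g,h), (i,h,i).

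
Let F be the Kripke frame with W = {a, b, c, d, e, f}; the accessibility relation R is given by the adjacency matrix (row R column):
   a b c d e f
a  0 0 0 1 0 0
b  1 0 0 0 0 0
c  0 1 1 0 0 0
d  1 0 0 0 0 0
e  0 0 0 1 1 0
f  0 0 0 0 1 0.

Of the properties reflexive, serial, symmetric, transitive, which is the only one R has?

Reflexive: no — a is not related to itself.
Serial: yes — every world has a successor (e.g. a R d).
Symmetric: no — b R a but not a R b.
Transitive: no — b R a and a R d, but not b R d.
Only serial holds.

serial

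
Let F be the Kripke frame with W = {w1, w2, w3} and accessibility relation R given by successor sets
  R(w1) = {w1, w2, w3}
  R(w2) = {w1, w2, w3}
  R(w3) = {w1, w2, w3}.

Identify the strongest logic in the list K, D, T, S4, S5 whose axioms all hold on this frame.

S5

Serial (axiom D): yes — every world has a successor (e.g. w1 R w1).
Reflexive (axiom T): yes — every world is R-related to itself.
Transitive (axiom 4): yes — every two-step R-path is closed by a direct edge.
Euclidean (axiom 5): yes — any two successors of a common world are R-related.
So F validates K, D, T, S4, S5. The strongest is S5.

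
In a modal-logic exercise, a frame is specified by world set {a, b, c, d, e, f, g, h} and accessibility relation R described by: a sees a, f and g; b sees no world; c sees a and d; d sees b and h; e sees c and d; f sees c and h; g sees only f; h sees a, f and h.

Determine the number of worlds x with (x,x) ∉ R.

6

Enumerating: b, c, d, e, f, g.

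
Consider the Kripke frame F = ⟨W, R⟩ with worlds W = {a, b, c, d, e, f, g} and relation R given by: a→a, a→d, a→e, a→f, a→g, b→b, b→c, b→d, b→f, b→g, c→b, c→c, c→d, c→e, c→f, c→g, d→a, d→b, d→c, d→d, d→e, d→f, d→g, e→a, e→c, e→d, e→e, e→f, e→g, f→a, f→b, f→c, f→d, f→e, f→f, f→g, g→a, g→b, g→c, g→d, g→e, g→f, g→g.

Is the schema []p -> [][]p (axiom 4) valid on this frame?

No

By correspondence theory, 4 is valid on a frame iff R is transitive.
Transitive: no — a R d and d R b, but not a R b.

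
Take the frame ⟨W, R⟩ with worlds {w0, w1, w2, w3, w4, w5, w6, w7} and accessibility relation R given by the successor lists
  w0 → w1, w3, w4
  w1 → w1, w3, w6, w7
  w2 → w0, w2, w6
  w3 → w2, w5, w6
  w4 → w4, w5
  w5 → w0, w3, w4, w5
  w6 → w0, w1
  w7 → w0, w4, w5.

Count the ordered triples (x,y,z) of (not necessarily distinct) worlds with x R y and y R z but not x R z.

Enumerating: (w0,w1,w6), (w0,w1,w7), (w0,w3,w2), (w0,w3,w5), (w0,w3,w6), (w0,w4,w5), (w1,w3,w2), (w1,w3,w5), (w1,w6,w0), (w1,w7,w0), (w1,w7,w4), (w1,w7,w5), … and 23 more.
Total: 35.

35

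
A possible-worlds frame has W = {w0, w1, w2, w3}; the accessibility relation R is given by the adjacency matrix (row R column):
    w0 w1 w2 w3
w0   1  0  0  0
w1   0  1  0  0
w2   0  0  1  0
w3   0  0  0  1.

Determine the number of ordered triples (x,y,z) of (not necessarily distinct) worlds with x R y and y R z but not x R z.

R is transitive; there are no such tuples.

0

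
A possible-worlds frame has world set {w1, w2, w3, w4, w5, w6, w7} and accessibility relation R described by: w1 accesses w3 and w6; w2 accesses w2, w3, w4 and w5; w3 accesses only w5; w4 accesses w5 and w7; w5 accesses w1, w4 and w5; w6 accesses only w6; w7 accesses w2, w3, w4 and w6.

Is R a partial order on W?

No

Reflexive: no — w1 is not related to itself.
Transitive: no — w1 R w3 and w3 R w5, but not w1 R w5.
Antisymmetric: no — w4 R w5 and w5 R w4 with w4 ≠ w5.
So R is not a partial order.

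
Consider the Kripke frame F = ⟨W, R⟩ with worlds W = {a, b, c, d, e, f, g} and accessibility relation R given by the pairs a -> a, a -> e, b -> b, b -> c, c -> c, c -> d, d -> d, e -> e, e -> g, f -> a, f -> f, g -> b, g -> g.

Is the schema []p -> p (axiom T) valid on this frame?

Axiom T corresponds to the accessibility relation being reflexive.
Reflexive: yes — every world is R-related to itself.

Yes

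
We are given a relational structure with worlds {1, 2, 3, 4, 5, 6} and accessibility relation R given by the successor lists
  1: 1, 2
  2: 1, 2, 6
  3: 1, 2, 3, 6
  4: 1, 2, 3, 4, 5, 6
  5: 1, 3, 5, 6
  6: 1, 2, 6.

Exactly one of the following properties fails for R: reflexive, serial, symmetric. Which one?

symmetric

Reflexive: yes — every world is R-related to itself.
Serial: yes — every world has a successor (e.g. 1 R 1).
Symmetric: no — 3 R 1 but not 1 R 3.
Only symmetric fails.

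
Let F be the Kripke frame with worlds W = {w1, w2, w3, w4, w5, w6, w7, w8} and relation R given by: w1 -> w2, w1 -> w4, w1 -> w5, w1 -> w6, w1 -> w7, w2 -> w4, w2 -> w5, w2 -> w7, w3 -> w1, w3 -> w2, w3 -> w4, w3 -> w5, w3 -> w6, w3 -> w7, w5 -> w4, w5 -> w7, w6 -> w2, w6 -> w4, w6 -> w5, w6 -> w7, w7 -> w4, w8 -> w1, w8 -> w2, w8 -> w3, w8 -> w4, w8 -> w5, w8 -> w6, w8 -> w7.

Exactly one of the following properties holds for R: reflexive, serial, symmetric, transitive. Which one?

transitive

Reflexive: no — w1 is not related to itself.
Serial: no — w4 has no R-successor.
Symmetric: no — w1 R w2 but not w2 R w1.
Transitive: yes — every two-step R-path is closed by a direct edge.
Only transitive holds.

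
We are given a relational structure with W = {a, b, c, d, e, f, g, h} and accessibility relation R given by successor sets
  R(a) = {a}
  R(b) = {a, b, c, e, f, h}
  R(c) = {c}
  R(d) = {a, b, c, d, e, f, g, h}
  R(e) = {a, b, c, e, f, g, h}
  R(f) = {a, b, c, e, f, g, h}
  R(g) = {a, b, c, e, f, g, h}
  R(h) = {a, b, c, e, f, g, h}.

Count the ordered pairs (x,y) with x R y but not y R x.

Enumerating: (b,a), (b,c), (d,a), (d,b), (d,c), (d,e), (d,f), (d,g), (d,h), (e,a), (e,c), (f,a), (f,c), (g,a), (g,b), (g,c), (h,a), (h,c).

18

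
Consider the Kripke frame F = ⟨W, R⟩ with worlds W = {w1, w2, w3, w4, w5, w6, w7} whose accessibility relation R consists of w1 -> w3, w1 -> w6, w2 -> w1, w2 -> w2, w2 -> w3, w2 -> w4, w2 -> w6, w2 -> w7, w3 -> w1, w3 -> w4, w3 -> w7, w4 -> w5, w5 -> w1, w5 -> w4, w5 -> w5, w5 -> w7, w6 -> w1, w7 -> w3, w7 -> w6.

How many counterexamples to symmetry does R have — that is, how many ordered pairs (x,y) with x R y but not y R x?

9

Enumerating: (w2,w1), (w2,w3), (w2,w4), (w2,w6), (w2,w7), (w3,w4), (w5,w1), (w5,w7), (w7,w6).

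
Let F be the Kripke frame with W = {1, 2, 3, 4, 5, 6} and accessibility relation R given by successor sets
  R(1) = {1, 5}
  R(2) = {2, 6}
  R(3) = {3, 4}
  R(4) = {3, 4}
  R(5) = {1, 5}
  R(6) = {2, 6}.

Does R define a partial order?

No

Reflexive: yes — every world is R-related to itself.
Transitive: yes — every two-step R-path is closed by a direct edge.
Antisymmetric: no — 1 R 5 and 5 R 1 with 1 ≠ 5.
So R is not a partial order.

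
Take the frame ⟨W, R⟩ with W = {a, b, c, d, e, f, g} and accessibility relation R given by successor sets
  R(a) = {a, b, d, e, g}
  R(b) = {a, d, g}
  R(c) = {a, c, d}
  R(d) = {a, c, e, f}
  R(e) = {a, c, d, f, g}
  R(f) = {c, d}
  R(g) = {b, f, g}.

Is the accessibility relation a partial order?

No

Reflexive: no — b is not related to itself.
Transitive: no — a R d and d R c, but not a R c.
Antisymmetric: no — a R b and b R a with a ≠ b.
So R is not a partial order.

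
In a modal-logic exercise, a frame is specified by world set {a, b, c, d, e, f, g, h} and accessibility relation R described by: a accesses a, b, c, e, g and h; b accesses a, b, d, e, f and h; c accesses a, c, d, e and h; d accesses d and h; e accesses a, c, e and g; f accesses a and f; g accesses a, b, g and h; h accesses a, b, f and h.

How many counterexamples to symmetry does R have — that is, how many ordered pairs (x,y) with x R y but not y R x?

11

Enumerating: (b,d), (b,e), (b,f), (c,d), (c,h), (d,h), (e,g), (f,a), (g,b), (g,h), (h,f).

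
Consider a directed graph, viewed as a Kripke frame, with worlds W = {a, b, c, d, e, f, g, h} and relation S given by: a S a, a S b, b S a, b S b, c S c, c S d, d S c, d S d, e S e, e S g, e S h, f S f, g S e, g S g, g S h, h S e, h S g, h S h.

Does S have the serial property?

Serial: yes — every world has a successor (e.g. a S a).

Yes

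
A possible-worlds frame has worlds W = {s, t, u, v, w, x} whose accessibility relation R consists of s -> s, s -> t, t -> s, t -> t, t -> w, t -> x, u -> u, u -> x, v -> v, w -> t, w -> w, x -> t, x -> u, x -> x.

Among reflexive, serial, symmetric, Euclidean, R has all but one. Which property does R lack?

Euclidean

Reflexive: yes — every world is R-related to itself.
Serial: yes — every world has a successor (e.g. s R s).
Symmetric: yes — every pair in R has its reverse in R.
Euclidean: no — t R s and t R w, but not s R w.
Only Euclidean fails.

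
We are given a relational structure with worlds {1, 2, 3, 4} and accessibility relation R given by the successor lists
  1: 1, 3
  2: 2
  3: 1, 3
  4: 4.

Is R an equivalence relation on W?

Reflexive: yes — every world is R-related to itself.
Symmetric: yes — every pair in R has its reverse in R.
Transitive: yes — every two-step R-path is closed by a direct edge.
So R is an equivalence relation.

Yes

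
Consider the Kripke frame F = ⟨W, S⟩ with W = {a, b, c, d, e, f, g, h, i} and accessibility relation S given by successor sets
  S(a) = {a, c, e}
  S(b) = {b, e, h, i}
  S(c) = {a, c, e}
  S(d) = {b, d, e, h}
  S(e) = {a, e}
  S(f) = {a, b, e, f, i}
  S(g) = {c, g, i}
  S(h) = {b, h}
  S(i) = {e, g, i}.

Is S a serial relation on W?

Yes

Serial: yes — every world has a successor (e.g. a S a).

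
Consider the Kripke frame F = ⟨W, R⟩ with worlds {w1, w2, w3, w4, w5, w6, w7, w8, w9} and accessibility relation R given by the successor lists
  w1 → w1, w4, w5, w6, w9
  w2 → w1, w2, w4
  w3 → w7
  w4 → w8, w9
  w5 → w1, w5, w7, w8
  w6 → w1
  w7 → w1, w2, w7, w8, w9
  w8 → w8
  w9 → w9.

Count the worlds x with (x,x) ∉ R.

Enumerating: w3, w4, w6.

3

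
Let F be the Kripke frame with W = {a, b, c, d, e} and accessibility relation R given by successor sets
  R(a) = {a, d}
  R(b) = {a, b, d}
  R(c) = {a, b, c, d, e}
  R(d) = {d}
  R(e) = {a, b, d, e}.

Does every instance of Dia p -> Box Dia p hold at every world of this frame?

By correspondence theory, 5 is valid on a frame iff R is Euclidean.
Euclidean: no — b R d and b R a, but not d R a.

No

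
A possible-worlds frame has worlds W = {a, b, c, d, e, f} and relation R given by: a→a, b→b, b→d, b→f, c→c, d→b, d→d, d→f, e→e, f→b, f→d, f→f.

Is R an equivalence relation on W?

Yes

Reflexive: yes — every world is R-related to itself.
Symmetric: yes — every pair in R has its reverse in R.
Transitive: yes — every two-step R-path is closed by a direct edge.
So R is an equivalence relation.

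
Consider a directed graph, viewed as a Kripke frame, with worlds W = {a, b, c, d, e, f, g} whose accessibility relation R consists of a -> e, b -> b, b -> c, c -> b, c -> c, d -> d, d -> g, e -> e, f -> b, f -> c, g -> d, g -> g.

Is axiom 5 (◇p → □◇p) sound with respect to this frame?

Yes

Axiom 5 corresponds to the accessibility relation being Euclidean.
Euclidean: yes — any two successors of a common world are R-related.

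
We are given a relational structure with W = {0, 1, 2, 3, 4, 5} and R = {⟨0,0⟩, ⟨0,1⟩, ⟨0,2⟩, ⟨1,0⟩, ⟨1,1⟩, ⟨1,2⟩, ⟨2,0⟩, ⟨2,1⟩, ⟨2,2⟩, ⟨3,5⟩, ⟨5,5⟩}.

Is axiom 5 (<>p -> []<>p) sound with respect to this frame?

The schema 5 characterises exactly the Euclidean frames.
Euclidean: yes — any two successors of a common world are R-related.

Yes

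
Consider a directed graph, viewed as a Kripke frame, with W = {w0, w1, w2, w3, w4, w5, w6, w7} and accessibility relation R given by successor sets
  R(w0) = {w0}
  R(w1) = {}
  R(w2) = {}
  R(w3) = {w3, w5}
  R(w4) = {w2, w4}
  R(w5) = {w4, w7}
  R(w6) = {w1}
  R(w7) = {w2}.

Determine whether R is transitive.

No

Transitive: no — w3 R w5 and w5 R w4, but not w3 R w4.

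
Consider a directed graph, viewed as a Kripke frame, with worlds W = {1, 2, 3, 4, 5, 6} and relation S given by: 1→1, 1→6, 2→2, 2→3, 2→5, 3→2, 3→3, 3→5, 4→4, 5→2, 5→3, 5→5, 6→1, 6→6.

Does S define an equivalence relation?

Reflexive: yes — every world is S-related to itself.
Symmetric: yes — every pair in S has its reverse in S.
Transitive: yes — every two-step S-path is closed by a direct edge.
So S is an equivalence relation.

Yes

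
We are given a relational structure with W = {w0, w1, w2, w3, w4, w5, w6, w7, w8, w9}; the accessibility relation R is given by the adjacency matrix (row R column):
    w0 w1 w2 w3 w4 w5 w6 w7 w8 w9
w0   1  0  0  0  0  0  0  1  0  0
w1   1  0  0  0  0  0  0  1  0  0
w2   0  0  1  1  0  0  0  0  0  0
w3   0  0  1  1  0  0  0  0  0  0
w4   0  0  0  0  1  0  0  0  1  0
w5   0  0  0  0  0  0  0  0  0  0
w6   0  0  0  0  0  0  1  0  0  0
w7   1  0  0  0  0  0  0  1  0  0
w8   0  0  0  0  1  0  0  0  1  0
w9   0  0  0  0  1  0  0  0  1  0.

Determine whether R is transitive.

Transitive: yes — every two-step R-path is closed by a direct edge.

Yes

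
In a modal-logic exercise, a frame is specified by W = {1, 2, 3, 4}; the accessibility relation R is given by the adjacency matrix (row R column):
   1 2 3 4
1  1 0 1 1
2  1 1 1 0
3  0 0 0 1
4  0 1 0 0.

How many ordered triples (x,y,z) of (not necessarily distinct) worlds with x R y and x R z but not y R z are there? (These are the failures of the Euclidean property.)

Enumerating: (1,3,1), (1,3,3), (1,4,1), (1,4,3), (1,4,4), (2,1,2), (2,3,1), (2,3,2), (2,3,3), (3,4,4).

10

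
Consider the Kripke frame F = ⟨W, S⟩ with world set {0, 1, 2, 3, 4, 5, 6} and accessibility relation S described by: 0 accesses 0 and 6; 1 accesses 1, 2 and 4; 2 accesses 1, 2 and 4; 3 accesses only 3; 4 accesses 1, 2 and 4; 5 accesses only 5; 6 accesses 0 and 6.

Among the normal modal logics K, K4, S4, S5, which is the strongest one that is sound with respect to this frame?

S5

Transitive (axiom 4): yes — every two-step S-path is closed by a direct edge.
Reflexive (axiom T): yes — every world is S-related to itself.
Euclidean (axiom 5): yes — any two successors of a common world are S-related.
So F validates K, K4, S4, S5. The strongest is S5.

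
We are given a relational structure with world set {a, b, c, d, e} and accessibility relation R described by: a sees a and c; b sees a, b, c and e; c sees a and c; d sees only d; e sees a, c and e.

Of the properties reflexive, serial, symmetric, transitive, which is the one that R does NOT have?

Reflexive: yes — every world is R-related to itself.
Serial: yes — every world has a successor (e.g. a R a).
Symmetric: no — b R a but not a R b.
Transitive: yes — every two-step R-path is closed by a direct edge.
Only symmetric fails.

symmetric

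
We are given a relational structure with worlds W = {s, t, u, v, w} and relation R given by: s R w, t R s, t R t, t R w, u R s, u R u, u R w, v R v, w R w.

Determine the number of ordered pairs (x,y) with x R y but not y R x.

5

Enumerating: (s,w), (t,s), (t,w), (u,s), (u,w).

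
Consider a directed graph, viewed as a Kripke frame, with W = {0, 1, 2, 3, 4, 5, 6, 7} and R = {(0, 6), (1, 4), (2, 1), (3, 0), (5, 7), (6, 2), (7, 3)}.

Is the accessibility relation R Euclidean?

No

Euclidean: no — 0 R 6 and 0 R 6, but not 6 R 6.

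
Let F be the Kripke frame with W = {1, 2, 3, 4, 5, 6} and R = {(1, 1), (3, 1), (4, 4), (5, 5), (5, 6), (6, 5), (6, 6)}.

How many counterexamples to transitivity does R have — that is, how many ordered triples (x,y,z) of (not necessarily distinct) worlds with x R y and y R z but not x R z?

0

R is transitive; there are no such tuples.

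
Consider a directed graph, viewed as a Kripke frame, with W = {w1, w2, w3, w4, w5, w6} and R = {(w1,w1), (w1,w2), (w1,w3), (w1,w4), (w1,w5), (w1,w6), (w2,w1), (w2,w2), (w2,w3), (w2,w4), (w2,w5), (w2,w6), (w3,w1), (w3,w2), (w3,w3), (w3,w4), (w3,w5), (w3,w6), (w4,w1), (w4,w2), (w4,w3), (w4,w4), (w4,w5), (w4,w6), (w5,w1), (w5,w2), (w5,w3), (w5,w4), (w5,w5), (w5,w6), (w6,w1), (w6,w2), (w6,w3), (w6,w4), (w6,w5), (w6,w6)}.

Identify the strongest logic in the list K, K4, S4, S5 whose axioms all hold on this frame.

S5

Transitive (axiom 4): yes — every two-step R-path is closed by a direct edge.
Reflexive (axiom T): yes — every world is R-related to itself.
Euclidean (axiom 5): yes — any two successors of a common world are R-related.
So F validates K, K4, S4, S5. The strongest is S5.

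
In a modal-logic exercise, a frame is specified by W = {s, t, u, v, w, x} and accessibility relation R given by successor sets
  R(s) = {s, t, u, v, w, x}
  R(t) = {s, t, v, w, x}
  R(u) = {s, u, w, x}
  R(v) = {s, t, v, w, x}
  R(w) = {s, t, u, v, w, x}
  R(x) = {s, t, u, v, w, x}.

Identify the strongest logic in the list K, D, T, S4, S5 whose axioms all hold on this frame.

T

Serial (axiom D): yes — every world has a successor (e.g. s R s).
Reflexive (axiom T): yes — every world is R-related to itself.
Transitive (axiom 4): no — t R s and s R u, but not t R u.
Euclidean (axiom 5): no — s R t and s R u, but not t R u.
So F validates K, D, T; S4 would additionally require R to be transitive. The strongest is T.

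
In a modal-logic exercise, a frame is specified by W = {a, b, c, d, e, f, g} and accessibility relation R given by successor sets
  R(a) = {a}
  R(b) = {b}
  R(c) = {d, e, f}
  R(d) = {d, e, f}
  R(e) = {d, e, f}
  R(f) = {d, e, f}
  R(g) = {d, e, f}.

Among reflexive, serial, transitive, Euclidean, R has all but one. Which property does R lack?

reflexive

Reflexive: no — c is not related to itself.
Serial: yes — every world has a successor (e.g. a R a).
Transitive: yes — every two-step R-path is closed by a direct edge.
Euclidean: yes — any two successors of a common world are R-related.
Only reflexive fails.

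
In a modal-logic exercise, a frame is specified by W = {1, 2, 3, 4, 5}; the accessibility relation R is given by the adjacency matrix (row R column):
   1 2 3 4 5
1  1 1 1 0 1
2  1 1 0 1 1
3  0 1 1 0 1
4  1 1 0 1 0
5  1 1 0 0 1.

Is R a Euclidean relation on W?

No

Euclidean: no — 1 R 2 and 1 R 3, but not 2 R 3.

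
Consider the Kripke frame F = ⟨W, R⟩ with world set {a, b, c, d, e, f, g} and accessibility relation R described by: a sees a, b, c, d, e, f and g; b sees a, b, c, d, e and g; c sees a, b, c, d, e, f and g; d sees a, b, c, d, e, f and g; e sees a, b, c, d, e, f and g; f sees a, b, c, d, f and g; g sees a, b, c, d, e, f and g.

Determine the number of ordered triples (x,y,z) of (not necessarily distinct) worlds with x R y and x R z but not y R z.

11

Enumerating: (a,b,f), (a,f,e), (c,b,f), (c,f,e), (d,b,f), (d,f,e), (e,b,f), (e,f,e), (f,b,f), (g,b,f), (g,f,e).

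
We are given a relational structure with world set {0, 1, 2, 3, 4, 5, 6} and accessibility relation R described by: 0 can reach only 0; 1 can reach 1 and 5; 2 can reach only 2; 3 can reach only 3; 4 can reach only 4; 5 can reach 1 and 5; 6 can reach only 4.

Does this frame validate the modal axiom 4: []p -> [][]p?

Yes

Axiom 4 corresponds to the accessibility relation being transitive.
Transitive: yes — every two-step R-path is closed by a direct edge.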